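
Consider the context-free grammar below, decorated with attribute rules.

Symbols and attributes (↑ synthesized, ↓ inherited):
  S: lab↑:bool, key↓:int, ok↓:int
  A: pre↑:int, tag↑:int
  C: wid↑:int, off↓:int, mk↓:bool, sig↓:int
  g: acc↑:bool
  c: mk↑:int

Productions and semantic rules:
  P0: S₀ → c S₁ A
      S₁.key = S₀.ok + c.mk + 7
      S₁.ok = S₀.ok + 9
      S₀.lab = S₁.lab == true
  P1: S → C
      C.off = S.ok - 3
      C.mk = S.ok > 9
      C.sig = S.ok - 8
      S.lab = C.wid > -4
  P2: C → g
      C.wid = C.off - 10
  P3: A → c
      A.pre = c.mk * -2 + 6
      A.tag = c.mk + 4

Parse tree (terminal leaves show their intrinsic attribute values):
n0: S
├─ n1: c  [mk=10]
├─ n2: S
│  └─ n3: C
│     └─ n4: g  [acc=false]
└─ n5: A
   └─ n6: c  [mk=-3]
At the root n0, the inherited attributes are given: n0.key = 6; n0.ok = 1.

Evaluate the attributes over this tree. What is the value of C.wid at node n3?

1. n0.key = 6  [given at root]
2. n0.ok = 1  [given at root]
3. n1.mk = 10  [terminal]
4. n2.key = 18  [S₀.ok + c.mk + 7]
5. n2.ok = 10  [S₀.ok + 9]
6. n3.off = 7  [S.ok - 3]
7. n3.mk = true  [S.ok > 9]
8. n3.sig = 2  [S.ok - 8]
9. n4.acc = false  [terminal]
10. n3.wid = -3  [C.off - 10]
11. n2.lab = true  [C.wid > -4]
12. n6.mk = -3  [terminal]
13. n5.pre = 12  [c.mk * -2 + 6]
14. n5.tag = 1  [c.mk + 4]
15. n0.lab = true  [S₁.lab == true]

-3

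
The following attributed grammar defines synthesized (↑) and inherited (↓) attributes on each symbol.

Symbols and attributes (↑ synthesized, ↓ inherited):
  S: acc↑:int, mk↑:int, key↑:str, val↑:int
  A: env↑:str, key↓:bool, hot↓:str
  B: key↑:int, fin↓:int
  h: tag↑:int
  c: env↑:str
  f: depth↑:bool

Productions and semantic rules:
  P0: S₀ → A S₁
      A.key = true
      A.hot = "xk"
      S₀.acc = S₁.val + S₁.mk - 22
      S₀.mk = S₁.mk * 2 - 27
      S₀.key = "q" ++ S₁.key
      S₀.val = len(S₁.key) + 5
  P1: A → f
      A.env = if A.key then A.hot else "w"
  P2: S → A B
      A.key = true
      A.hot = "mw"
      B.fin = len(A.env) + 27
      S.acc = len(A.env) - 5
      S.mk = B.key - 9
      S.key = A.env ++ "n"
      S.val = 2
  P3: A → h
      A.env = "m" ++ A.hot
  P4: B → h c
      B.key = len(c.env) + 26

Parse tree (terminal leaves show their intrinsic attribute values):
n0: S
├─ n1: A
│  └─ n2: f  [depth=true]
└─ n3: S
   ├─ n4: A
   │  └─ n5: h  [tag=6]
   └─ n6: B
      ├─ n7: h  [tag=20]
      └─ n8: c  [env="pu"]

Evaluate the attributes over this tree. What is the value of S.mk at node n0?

11

1. n1.key = true  [true]
2. n1.hot = "xk"  ["xk"]
3. n2.depth = true  [terminal]
4. n1.env = "xk"  [if A.key then A.hot else "w"]
5. n4.key = true  [true]
6. n4.hot = "mw"  ["mw"]
7. n5.tag = 6  [terminal]
8. n4.env = "mmw"  ["m" ++ A.hot]
9. n6.fin = 30  [len(A.env) + 27]
10. n7.tag = 20  [terminal]
11. n8.env = "pu"  [terminal]
12. n6.key = 28  [len(c.env) + 26]
13. n3.acc = -2  [len(A.env) - 5]
14. n3.mk = 19  [B.key - 9]
15. n3.key = "mmwn"  [A.env ++ "n"]
16. n3.val = 2  [2]
17. n0.acc = -1  [S₁.val + S₁.mk - 22]
18. n0.mk = 11  [S₁.mk * 2 - 27]
19. n0.key = "qmmwn"  ["q" ++ S₁.key]
20. n0.val = 9  [len(S₁.key) + 5]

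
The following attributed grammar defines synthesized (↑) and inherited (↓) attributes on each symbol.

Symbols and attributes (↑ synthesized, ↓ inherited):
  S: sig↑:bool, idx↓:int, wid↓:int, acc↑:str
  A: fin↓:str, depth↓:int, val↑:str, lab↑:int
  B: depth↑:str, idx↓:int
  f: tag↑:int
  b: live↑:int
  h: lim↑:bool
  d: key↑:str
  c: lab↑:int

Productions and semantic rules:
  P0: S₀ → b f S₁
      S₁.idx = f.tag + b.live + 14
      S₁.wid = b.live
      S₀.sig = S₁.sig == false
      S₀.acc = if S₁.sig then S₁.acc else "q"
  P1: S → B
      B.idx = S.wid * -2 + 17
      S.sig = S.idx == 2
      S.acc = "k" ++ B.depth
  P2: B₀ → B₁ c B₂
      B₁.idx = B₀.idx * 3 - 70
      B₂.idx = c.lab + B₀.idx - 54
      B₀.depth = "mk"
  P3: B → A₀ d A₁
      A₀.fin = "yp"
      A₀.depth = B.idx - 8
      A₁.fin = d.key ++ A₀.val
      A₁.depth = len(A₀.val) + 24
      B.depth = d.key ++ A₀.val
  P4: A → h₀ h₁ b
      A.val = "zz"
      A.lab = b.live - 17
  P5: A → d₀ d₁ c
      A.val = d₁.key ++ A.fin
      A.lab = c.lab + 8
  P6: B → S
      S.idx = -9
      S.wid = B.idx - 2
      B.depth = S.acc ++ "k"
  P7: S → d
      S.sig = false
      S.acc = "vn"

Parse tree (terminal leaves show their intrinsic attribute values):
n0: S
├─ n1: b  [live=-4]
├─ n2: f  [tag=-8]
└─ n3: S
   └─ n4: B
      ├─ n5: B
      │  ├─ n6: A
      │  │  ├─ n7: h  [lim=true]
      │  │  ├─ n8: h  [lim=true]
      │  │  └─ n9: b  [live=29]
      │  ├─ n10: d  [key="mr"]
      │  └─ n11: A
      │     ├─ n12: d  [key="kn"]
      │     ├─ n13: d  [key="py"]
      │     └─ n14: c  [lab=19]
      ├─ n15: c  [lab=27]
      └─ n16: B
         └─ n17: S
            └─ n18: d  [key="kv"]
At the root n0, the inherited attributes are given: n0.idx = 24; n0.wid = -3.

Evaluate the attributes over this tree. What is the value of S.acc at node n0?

1. n0.idx = 24  [given at root]
2. n0.wid = -3  [given at root]
3. n1.live = -4  [terminal]
4. n2.tag = -8  [terminal]
5. n3.idx = 2  [f.tag + b.live + 14]
6. n3.wid = -4  [b.live]
7. n4.idx = 25  [S.wid * -2 + 17]
8. n5.idx = 5  [B₀.idx * 3 - 70]
9. n6.fin = "yp"  ["yp"]
10. n6.depth = -3  [B.idx - 8]
11. n7.lim = true  [terminal]
12. n8.lim = true  [terminal]
13. n9.live = 29  [terminal]
14. n6.val = "zz"  ["zz"]
15. n6.lab = 12  [b.live - 17]
16. n10.key = "mr"  [terminal]
17. n11.fin = "mrzz"  [d.key ++ A₀.val]
18. n11.depth = 26  [len(A₀.val) + 24]
19. n12.key = "kn"  [terminal]
20. n13.key = "py"  [terminal]
21. n14.lab = 19  [terminal]
22. n11.val = "pymrzz"  [d₁.key ++ A.fin]
23. n11.lab = 27  [c.lab + 8]
24. n5.depth = "mrzz"  [d.key ++ A₀.val]
25. n15.lab = 27  [terminal]
26. n16.idx = -2  [c.lab + B₀.idx - 54]
27. n17.idx = -9  [-9]
28. n17.wid = -4  [B.idx - 2]
29. n18.key = "kv"  [terminal]
30. n17.sig = false  [false]
31. n17.acc = "vn"  ["vn"]
32. n16.depth = "vnk"  [S.acc ++ "k"]
33. n4.depth = "mk"  ["mk"]
34. n3.sig = true  [S.idx == 2]
35. n3.acc = "kmk"  ["k" ++ B.depth]
36. n0.sig = false  [S₁.sig == false]
37. n0.acc = "kmk"  [if S₁.sig then S₁.acc else "q"]

"kmk"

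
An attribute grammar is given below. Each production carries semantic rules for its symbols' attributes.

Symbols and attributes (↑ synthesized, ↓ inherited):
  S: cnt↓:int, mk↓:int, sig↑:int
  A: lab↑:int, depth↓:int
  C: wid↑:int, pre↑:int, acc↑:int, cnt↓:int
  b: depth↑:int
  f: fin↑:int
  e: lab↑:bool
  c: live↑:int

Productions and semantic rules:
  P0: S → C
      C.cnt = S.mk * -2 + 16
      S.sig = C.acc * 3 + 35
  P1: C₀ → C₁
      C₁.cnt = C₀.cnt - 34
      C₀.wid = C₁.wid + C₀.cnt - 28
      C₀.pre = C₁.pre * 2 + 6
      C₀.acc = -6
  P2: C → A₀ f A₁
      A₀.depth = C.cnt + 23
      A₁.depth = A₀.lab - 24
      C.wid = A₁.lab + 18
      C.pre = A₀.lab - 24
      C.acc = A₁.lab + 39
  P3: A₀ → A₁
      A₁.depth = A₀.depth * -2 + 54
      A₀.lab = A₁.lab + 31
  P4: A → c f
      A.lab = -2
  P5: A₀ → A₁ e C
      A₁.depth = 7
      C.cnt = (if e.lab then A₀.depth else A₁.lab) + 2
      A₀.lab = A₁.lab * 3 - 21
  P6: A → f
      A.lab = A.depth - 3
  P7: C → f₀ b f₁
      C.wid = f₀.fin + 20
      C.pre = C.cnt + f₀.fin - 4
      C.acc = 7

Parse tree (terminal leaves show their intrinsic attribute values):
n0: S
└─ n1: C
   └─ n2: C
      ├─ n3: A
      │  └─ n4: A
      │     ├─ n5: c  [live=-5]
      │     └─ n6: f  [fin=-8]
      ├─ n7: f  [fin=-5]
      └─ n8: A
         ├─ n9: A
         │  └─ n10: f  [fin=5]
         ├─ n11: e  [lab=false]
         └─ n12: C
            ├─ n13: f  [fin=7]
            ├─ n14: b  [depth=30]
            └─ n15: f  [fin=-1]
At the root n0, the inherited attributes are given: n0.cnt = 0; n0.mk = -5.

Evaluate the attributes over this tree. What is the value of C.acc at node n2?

1. n0.cnt = 0  [given at root]
2. n0.mk = -5  [given at root]
3. n1.cnt = 26  [S.mk * -2 + 16]
4. n2.cnt = -8  [C₀.cnt - 34]
5. n3.depth = 15  [C.cnt + 23]
6. n4.depth = 24  [A₀.depth * -2 + 54]
7. n5.live = -5  [terminal]
8. n6.fin = -8  [terminal]
9. n4.lab = -2  [-2]
10. n3.lab = 29  [A₁.lab + 31]
11. n7.fin = -5  [terminal]
12. n8.depth = 5  [A₀.lab - 24]
13. n9.depth = 7  [7]
14. n10.fin = 5  [terminal]
15. n9.lab = 4  [A.depth - 3]
16. n11.lab = false  [terminal]
17. n12.cnt = 6  [(if e.lab then A₀.depth else A₁.lab) + 2]
18. n13.fin = 7  [terminal]
19. n14.depth = 30  [terminal]
20. n15.fin = -1  [terminal]
21. n12.wid = 27  [f₀.fin + 20]
22. n12.pre = 9  [C.cnt + f₀.fin - 4]
23. n12.acc = 7  [7]
24. n8.lab = -9  [A₁.lab * 3 - 21]
25. n2.wid = 9  [A₁.lab + 18]
26. n2.pre = 5  [A₀.lab - 24]
27. n2.acc = 30  [A₁.lab + 39]
28. n1.wid = 7  [C₁.wid + C₀.cnt - 28]
29. n1.pre = 16  [C₁.pre * 2 + 6]
30. n1.acc = -6  [-6]
31. n0.sig = 17  [C.acc * 3 + 35]

30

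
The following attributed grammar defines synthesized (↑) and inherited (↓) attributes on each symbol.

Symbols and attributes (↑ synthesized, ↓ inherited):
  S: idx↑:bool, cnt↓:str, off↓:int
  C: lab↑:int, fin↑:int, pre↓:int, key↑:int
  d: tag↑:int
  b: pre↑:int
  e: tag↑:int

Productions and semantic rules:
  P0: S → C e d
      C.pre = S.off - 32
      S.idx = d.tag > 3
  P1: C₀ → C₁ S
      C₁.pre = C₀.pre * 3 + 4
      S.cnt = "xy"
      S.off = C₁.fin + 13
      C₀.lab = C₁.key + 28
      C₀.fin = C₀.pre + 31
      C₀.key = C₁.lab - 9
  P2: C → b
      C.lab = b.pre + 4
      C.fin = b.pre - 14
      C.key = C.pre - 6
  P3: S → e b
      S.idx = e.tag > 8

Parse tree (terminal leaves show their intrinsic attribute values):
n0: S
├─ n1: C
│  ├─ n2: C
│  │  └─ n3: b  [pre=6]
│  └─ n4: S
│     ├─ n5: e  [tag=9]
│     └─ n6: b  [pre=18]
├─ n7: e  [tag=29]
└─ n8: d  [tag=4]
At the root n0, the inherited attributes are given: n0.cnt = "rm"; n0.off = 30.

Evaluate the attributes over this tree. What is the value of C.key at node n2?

1. n0.cnt = "rm"  [given at root]
2. n0.off = 30  [given at root]
3. n1.pre = -2  [S.off - 32]
4. n2.pre = -2  [C₀.pre * 3 + 4]
5. n3.pre = 6  [terminal]
6. n2.lab = 10  [b.pre + 4]
7. n2.fin = -8  [b.pre - 14]
8. n2.key = -8  [C.pre - 6]
9. n4.cnt = "xy"  ["xy"]
10. n4.off = 5  [C₁.fin + 13]
11. n5.tag = 9  [terminal]
12. n6.pre = 18  [terminal]
13. n4.idx = true  [e.tag > 8]
14. n1.lab = 20  [C₁.key + 28]
15. n1.fin = 29  [C₀.pre + 31]
16. n1.key = 1  [C₁.lab - 9]
17. n7.tag = 29  [terminal]
18. n8.tag = 4  [terminal]
19. n0.idx = true  [d.tag > 3]

-8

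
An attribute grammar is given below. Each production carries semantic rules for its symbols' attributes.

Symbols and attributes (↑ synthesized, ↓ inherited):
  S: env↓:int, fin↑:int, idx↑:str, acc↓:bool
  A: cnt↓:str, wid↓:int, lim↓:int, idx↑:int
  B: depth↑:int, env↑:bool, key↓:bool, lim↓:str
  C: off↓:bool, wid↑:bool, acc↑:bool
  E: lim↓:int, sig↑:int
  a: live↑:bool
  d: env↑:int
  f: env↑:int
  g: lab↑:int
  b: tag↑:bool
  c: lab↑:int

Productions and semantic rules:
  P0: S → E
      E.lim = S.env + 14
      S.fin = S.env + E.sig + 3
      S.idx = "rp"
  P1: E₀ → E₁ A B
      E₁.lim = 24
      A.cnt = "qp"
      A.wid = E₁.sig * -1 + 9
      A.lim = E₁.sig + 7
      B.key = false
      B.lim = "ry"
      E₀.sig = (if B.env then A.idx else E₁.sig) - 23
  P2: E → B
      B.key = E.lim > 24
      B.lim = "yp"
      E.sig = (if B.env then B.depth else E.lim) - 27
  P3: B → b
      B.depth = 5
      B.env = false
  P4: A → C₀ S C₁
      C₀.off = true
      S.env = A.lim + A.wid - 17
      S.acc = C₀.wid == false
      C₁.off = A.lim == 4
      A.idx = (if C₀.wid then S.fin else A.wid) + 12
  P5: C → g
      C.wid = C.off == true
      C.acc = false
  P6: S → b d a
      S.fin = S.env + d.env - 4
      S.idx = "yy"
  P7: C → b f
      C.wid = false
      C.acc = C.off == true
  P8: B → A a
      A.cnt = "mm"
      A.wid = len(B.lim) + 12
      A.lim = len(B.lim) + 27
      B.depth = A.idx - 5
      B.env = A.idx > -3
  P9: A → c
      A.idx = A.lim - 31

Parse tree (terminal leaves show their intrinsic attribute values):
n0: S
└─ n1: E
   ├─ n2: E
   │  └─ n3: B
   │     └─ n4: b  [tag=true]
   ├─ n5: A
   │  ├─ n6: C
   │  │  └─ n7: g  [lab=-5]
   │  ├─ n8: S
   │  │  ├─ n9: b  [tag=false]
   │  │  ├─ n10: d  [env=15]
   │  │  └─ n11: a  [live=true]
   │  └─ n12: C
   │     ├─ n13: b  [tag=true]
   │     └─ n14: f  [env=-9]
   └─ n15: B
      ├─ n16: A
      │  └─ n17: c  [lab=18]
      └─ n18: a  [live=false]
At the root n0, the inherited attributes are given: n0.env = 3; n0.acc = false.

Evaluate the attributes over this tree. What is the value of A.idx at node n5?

22

1. n0.env = 3  [given at root]
2. n0.acc = false  [given at root]
3. n1.lim = 17  [S.env + 14]
4. n2.lim = 24  [24]
5. n3.key = false  [E.lim > 24]
6. n3.lim = "yp"  ["yp"]
7. n4.tag = true  [terminal]
8. n3.depth = 5  [5]
9. n3.env = false  [false]
10. n2.sig = -3  [(if B.env then B.depth else E.lim) - 27]
11. n5.cnt = "qp"  ["qp"]
12. n5.wid = 12  [E₁.sig * -1 + 9]
13. n5.lim = 4  [E₁.sig + 7]
14. n6.off = true  [true]
15. n7.lab = -5  [terminal]
16. n6.wid = true  [C.off == true]
17. n6.acc = false  [false]
18. n8.env = -1  [A.lim + A.wid - 17]
19. n8.acc = false  [C₀.wid == false]
20. n9.tag = false  [terminal]
21. n10.env = 15  [terminal]
22. n11.live = true  [terminal]
23. n8.fin = 10  [S.env + d.env - 4]
24. n8.idx = "yy"  ["yy"]
25. n12.off = true  [A.lim == 4]
26. n13.tag = true  [terminal]
27. n14.env = -9  [terminal]
28. n12.wid = false  [false]
29. n12.acc = true  [C.off == true]
30. n5.idx = 22  [(if C₀.wid then S.fin else A.wid) + 12]
31. n15.key = false  [false]
32. n15.lim = "ry"  ["ry"]
33. n16.cnt = "mm"  ["mm"]
34. n16.wid = 14  [len(B.lim) + 12]
35. n16.lim = 29  [len(B.lim) + 27]
36. n17.lab = 18  [terminal]
37. n16.idx = -2  [A.lim - 31]
38. n18.live = false  [terminal]
39. n15.depth = -7  [A.idx - 5]
40. n15.env = true  [A.idx > -3]
41. n1.sig = -1  [(if B.env then A.idx else E₁.sig) - 23]
42. n0.fin = 5  [S.env + E.sig + 3]
43. n0.idx = "rp"  ["rp"]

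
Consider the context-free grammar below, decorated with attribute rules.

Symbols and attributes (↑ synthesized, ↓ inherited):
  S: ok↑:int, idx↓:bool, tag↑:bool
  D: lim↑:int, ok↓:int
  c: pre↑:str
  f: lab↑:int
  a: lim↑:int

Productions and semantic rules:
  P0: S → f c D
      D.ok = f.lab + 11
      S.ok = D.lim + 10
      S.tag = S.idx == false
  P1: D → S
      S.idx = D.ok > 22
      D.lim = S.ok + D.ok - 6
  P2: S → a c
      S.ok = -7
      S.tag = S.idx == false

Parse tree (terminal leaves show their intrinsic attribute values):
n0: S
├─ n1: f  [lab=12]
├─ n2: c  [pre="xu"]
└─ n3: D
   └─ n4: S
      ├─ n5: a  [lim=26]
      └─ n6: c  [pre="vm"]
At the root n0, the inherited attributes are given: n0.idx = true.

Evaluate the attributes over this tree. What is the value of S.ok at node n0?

1. n0.idx = true  [given at root]
2. n1.lab = 12  [terminal]
3. n2.pre = "xu"  [terminal]
4. n3.ok = 23  [f.lab + 11]
5. n4.idx = true  [D.ok > 22]
6. n5.lim = 26  [terminal]
7. n6.pre = "vm"  [terminal]
8. n4.ok = -7  [-7]
9. n4.tag = false  [S.idx == false]
10. n3.lim = 10  [S.ok + D.ok - 6]
11. n0.ok = 20  [D.lim + 10]
12. n0.tag = false  [S.idx == false]

20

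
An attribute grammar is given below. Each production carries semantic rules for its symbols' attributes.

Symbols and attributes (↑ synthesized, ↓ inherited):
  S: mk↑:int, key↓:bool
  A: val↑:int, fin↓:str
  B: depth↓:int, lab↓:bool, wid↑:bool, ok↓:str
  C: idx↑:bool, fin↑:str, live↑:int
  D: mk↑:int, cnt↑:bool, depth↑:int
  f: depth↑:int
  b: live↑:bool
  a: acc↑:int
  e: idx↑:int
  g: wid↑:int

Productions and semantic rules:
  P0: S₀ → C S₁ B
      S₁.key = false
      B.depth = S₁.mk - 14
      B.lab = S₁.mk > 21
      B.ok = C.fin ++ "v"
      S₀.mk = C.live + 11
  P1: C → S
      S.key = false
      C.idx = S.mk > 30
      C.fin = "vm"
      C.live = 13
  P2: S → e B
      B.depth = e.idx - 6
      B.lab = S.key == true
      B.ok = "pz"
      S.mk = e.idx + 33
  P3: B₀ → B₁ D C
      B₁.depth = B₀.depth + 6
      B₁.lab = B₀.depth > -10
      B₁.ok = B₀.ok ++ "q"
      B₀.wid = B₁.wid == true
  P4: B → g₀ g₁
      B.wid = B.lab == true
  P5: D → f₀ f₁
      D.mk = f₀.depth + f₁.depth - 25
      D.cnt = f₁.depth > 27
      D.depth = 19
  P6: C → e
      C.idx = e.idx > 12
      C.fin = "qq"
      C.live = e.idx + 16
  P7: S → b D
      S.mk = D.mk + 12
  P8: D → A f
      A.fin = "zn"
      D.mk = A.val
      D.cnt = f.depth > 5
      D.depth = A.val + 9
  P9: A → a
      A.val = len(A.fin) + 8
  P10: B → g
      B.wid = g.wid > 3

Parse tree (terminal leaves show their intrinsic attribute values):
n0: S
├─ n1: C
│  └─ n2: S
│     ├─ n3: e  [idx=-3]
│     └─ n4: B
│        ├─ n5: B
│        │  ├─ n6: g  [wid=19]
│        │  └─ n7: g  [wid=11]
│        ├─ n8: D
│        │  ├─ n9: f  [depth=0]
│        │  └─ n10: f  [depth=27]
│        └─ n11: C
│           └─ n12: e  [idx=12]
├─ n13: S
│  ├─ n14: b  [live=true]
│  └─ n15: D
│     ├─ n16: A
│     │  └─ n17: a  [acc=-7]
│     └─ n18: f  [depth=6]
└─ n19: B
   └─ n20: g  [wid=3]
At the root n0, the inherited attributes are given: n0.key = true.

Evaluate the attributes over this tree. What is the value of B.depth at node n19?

1. n0.key = true  [given at root]
2. n2.key = false  [false]
3. n3.idx = -3  [terminal]
4. n4.depth = -9  [e.idx - 6]
5. n4.lab = false  [S.key == true]
6. n4.ok = "pz"  ["pz"]
7. n5.depth = -3  [B₀.depth + 6]
8. n5.lab = true  [B₀.depth > -10]
9. n5.ok = "pzq"  [B₀.ok ++ "q"]
10. n6.wid = 19  [terminal]
11. n7.wid = 11  [terminal]
12. n5.wid = true  [B.lab == true]
13. n9.depth = 0  [terminal]
14. n10.depth = 27  [terminal]
15. n8.mk = 2  [f₀.depth + f₁.depth - 25]
16. n8.cnt = false  [f₁.depth > 27]
17. n8.depth = 19  [19]
18. n12.idx = 12  [terminal]
19. n11.idx = false  [e.idx > 12]
20. n11.fin = "qq"  ["qq"]
21. n11.live = 28  [e.idx + 16]
22. n4.wid = true  [B₁.wid == true]
23. n2.mk = 30  [e.idx + 33]
24. n1.idx = false  [S.mk > 30]
25. n1.fin = "vm"  ["vm"]
26. n1.live = 13  [13]
27. n13.key = false  [false]
28. n14.live = true  [terminal]
29. n16.fin = "zn"  ["zn"]
30. n17.acc = -7  [terminal]
31. n16.val = 10  [len(A.fin) + 8]
32. n18.depth = 6  [terminal]
33. n15.mk = 10  [A.val]
34. n15.cnt = true  [f.depth > 5]
35. n15.depth = 19  [A.val + 9]
36. n13.mk = 22  [D.mk + 12]
37. n19.depth = 8  [S₁.mk - 14]
38. n19.lab = true  [S₁.mk > 21]
39. n19.ok = "vmv"  [C.fin ++ "v"]
40. n20.wid = 3  [terminal]
41. n19.wid = false  [g.wid > 3]
42. n0.mk = 24  [C.live + 11]

8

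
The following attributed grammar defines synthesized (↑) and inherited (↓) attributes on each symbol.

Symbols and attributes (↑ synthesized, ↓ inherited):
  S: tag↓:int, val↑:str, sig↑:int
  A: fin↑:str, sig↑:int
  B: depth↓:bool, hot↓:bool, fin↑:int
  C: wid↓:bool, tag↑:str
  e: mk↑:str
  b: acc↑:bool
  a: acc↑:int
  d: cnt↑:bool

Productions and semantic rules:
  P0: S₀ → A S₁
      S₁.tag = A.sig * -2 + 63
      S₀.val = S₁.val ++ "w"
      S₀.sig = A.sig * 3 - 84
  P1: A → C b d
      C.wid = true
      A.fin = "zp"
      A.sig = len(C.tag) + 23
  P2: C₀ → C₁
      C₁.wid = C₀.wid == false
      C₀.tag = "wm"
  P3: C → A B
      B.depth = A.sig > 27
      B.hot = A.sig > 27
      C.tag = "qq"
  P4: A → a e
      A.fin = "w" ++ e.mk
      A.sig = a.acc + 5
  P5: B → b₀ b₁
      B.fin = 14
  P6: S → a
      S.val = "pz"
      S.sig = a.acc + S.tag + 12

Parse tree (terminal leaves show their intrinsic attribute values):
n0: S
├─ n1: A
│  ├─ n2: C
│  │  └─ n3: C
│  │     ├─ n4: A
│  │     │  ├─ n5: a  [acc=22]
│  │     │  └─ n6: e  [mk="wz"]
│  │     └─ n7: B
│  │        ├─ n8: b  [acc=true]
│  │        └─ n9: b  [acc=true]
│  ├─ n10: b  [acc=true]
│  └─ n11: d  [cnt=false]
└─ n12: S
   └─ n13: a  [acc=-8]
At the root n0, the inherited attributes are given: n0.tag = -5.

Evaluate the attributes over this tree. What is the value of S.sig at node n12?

17

1. n0.tag = -5  [given at root]
2. n2.wid = true  [true]
3. n3.wid = false  [C₀.wid == false]
4. n5.acc = 22  [terminal]
5. n6.mk = "wz"  [terminal]
6. n4.fin = "wwz"  ["w" ++ e.mk]
7. n4.sig = 27  [a.acc + 5]
8. n7.depth = false  [A.sig > 27]
9. n7.hot = false  [A.sig > 27]
10. n8.acc = true  [terminal]
11. n9.acc = true  [terminal]
12. n7.fin = 14  [14]
13. n3.tag = "qq"  ["qq"]
14. n2.tag = "wm"  ["wm"]
15. n10.acc = true  [terminal]
16. n11.cnt = false  [terminal]
17. n1.fin = "zp"  ["zp"]
18. n1.sig = 25  [len(C.tag) + 23]
19. n12.tag = 13  [A.sig * -2 + 63]
20. n13.acc = -8  [terminal]
21. n12.val = "pz"  ["pz"]
22. n12.sig = 17  [a.acc + S.tag + 12]
23. n0.val = "pzw"  [S₁.val ++ "w"]
24. n0.sig = -9  [A.sig * 3 - 84]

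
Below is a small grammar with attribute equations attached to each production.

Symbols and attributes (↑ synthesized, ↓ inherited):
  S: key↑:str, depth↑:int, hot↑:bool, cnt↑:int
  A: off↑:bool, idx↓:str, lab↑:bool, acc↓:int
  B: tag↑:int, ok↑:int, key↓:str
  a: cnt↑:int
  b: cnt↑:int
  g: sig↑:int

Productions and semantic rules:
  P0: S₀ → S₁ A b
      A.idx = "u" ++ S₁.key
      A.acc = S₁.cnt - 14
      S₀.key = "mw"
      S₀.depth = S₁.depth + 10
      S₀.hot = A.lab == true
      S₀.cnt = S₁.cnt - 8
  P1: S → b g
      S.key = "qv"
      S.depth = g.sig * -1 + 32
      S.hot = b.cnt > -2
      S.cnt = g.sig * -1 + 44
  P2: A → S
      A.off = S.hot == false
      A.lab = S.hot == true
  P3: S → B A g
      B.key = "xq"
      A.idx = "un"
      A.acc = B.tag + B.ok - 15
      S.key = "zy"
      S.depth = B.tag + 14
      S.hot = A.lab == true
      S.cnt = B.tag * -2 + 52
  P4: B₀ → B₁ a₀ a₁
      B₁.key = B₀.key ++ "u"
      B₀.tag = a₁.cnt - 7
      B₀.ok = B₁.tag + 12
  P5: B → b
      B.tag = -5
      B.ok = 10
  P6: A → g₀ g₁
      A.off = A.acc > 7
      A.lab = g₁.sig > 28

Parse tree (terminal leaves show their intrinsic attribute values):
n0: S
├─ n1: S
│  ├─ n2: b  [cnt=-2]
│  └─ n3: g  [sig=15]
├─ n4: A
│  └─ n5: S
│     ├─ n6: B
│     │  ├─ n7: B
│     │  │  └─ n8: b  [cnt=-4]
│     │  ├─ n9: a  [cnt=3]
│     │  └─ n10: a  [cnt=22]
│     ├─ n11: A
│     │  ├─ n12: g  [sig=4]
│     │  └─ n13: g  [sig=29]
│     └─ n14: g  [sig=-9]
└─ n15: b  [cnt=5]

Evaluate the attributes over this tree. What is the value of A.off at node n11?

false

1. n2.cnt = -2  [terminal]
2. n3.sig = 15  [terminal]
3. n1.key = "qv"  ["qv"]
4. n1.depth = 17  [g.sig * -1 + 32]
5. n1.hot = false  [b.cnt > -2]
6. n1.cnt = 29  [g.sig * -1 + 44]
7. n4.idx = "uqv"  ["u" ++ S₁.key]
8. n4.acc = 15  [S₁.cnt - 14]
9. n6.key = "xq"  ["xq"]
10. n7.key = "xqu"  [B₀.key ++ "u"]
11. n8.cnt = -4  [terminal]
12. n7.tag = -5  [-5]
13. n7.ok = 10  [10]
14. n9.cnt = 3  [terminal]
15. n10.cnt = 22  [terminal]
16. n6.tag = 15  [a₁.cnt - 7]
17. n6.ok = 7  [B₁.tag + 12]
18. n11.idx = "un"  ["un"]
19. n11.acc = 7  [B.tag + B.ok - 15]
20. n12.sig = 4  [terminal]
21. n13.sig = 29  [terminal]
22. n11.off = false  [A.acc > 7]
23. n11.lab = true  [g₁.sig > 28]
24. n14.sig = -9  [terminal]
25. n5.key = "zy"  ["zy"]
26. n5.depth = 29  [B.tag + 14]
27. n5.hot = true  [A.lab == true]
28. n5.cnt = 22  [B.tag * -2 + 52]
29. n4.off = false  [S.hot == false]
30. n4.lab = true  [S.hot == true]
31. n15.cnt = 5  [terminal]
32. n0.key = "mw"  ["mw"]
33. n0.depth = 27  [S₁.depth + 10]
34. n0.hot = true  [A.lab == true]
35. n0.cnt = 21  [S₁.cnt - 8]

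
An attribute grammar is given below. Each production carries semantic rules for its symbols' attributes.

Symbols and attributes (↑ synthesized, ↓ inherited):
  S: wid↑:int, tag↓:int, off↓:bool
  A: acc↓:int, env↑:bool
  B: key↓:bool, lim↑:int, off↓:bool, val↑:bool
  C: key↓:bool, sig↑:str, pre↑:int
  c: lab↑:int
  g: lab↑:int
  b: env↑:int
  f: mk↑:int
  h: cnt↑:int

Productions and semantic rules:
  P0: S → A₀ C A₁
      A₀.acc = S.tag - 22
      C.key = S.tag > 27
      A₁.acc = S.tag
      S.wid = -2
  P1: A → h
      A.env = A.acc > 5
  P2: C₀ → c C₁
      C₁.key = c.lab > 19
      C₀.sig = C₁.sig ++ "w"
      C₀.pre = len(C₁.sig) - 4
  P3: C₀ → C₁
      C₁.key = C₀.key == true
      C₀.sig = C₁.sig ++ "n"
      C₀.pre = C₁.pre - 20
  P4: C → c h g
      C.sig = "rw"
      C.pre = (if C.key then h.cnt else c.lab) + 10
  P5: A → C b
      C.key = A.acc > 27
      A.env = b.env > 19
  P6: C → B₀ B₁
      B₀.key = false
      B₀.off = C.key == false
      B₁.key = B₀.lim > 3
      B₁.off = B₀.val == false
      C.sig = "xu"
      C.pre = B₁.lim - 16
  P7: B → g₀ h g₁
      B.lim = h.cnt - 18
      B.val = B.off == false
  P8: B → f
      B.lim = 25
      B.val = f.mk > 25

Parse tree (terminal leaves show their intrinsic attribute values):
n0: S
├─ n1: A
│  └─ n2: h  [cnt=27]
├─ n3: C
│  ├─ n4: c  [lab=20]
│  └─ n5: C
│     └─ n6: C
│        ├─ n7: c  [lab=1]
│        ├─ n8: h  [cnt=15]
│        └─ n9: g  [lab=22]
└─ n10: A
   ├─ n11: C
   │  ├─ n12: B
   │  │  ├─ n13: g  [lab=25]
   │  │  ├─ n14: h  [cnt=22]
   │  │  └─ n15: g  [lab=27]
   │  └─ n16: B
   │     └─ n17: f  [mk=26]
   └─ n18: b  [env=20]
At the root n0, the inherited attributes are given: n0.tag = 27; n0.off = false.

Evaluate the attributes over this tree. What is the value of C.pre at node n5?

1. n0.tag = 27  [given at root]
2. n0.off = false  [given at root]
3. n1.acc = 5  [S.tag - 22]
4. n2.cnt = 27  [terminal]
5. n1.env = false  [A.acc > 5]
6. n3.key = false  [S.tag > 27]
7. n4.lab = 20  [terminal]
8. n5.key = true  [c.lab > 19]
9. n6.key = true  [C₀.key == true]
10. n7.lab = 1  [terminal]
11. n8.cnt = 15  [terminal]
12. n9.lab = 22  [terminal]
13. n6.sig = "rw"  ["rw"]
14. n6.pre = 25  [(if C.key then h.cnt else c.lab) + 10]
15. n5.sig = "rwn"  [C₁.sig ++ "n"]
16. n5.pre = 5  [C₁.pre - 20]
17. n3.sig = "rwnw"  [C₁.sig ++ "w"]
18. n3.pre = -1  [len(C₁.sig) - 4]
19. n10.acc = 27  [S.tag]
20. n11.key = false  [A.acc > 27]
21. n12.key = false  [false]
22. n12.off = true  [C.key == false]
23. n13.lab = 25  [terminal]
24. n14.cnt = 22  [terminal]
25. n15.lab = 27  [terminal]
26. n12.lim = 4  [h.cnt - 18]
27. n12.val = false  [B.off == false]
28. n16.key = true  [B₀.lim > 3]
29. n16.off = true  [B₀.val == false]
30. n17.mk = 26  [terminal]
31. n16.lim = 25  [25]
32. n16.val = true  [f.mk > 25]
33. n11.sig = "xu"  ["xu"]
34. n11.pre = 9  [B₁.lim - 16]
35. n18.env = 20  [terminal]
36. n10.env = true  [b.env > 19]
37. n0.wid = -2  [-2]

5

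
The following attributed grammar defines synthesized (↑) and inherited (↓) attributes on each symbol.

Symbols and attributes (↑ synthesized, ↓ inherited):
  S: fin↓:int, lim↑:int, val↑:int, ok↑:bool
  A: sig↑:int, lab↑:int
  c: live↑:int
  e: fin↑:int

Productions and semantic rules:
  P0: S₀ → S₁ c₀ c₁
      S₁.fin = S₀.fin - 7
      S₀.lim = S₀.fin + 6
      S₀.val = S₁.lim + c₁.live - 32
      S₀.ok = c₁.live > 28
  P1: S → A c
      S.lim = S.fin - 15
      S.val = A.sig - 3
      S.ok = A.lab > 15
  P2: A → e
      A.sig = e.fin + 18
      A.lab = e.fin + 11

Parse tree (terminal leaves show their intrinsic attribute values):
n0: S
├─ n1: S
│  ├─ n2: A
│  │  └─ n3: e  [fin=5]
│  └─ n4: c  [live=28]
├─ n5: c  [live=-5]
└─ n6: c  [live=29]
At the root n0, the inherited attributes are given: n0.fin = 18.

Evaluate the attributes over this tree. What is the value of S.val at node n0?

1. n0.fin = 18  [given at root]
2. n1.fin = 11  [S₀.fin - 7]
3. n3.fin = 5  [terminal]
4. n2.sig = 23  [e.fin + 18]
5. n2.lab = 16  [e.fin + 11]
6. n4.live = 28  [terminal]
7. n1.lim = -4  [S.fin - 15]
8. n1.val = 20  [A.sig - 3]
9. n1.ok = true  [A.lab > 15]
10. n5.live = -5  [terminal]
11. n6.live = 29  [terminal]
12. n0.lim = 24  [S₀.fin + 6]
13. n0.val = -7  [S₁.lim + c₁.live - 32]
14. n0.ok = true  [c₁.live > 28]

-7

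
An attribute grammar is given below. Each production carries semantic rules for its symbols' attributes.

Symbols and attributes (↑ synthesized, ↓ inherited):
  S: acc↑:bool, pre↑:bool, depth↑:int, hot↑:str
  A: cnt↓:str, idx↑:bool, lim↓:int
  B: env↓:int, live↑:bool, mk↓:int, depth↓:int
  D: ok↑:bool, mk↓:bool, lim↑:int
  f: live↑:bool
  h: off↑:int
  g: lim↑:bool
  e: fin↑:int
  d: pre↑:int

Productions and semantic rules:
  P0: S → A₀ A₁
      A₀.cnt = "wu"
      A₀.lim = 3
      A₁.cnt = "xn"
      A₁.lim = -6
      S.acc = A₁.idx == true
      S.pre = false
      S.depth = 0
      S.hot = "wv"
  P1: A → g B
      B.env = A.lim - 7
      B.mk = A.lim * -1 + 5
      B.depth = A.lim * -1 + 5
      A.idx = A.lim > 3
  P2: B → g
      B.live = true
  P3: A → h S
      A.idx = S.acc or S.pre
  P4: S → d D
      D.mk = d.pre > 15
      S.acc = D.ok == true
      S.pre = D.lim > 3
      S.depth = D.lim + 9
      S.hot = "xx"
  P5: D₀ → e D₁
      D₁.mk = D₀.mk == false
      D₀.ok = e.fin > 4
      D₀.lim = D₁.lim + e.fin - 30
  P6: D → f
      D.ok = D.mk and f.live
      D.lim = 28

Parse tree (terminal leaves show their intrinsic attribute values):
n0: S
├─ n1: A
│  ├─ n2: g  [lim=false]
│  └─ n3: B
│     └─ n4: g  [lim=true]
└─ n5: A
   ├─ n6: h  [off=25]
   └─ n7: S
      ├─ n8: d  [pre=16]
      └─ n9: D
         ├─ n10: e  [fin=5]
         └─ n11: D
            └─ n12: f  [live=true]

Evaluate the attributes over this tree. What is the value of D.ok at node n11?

false

1. n1.cnt = "wu"  ["wu"]
2. n1.lim = 3  [3]
3. n2.lim = false  [terminal]
4. n3.env = -4  [A.lim - 7]
5. n3.mk = 2  [A.lim * -1 + 5]
6. n3.depth = 2  [A.lim * -1 + 5]
7. n4.lim = true  [terminal]
8. n3.live = true  [true]
9. n1.idx = false  [A.lim > 3]
10. n5.cnt = "xn"  ["xn"]
11. n5.lim = -6  [-6]
12. n6.off = 25  [terminal]
13. n8.pre = 16  [terminal]
14. n9.mk = true  [d.pre > 15]
15. n10.fin = 5  [terminal]
16. n11.mk = false  [D₀.mk == false]
17. n12.live = true  [terminal]
18. n11.ok = false  [D.mk and f.live]
19. n11.lim = 28  [28]
20. n9.ok = true  [e.fin > 4]
21. n9.lim = 3  [D₁.lim + e.fin - 30]
22. n7.acc = true  [D.ok == true]
23. n7.pre = false  [D.lim > 3]
24. n7.depth = 12  [D.lim + 9]
25. n7.hot = "xx"  ["xx"]
26. n5.idx = true  [S.acc or S.pre]
27. n0.acc = true  [A₁.idx == true]
28. n0.pre = false  [false]
29. n0.depth = 0  [0]
30. n0.hot = "wv"  ["wv"]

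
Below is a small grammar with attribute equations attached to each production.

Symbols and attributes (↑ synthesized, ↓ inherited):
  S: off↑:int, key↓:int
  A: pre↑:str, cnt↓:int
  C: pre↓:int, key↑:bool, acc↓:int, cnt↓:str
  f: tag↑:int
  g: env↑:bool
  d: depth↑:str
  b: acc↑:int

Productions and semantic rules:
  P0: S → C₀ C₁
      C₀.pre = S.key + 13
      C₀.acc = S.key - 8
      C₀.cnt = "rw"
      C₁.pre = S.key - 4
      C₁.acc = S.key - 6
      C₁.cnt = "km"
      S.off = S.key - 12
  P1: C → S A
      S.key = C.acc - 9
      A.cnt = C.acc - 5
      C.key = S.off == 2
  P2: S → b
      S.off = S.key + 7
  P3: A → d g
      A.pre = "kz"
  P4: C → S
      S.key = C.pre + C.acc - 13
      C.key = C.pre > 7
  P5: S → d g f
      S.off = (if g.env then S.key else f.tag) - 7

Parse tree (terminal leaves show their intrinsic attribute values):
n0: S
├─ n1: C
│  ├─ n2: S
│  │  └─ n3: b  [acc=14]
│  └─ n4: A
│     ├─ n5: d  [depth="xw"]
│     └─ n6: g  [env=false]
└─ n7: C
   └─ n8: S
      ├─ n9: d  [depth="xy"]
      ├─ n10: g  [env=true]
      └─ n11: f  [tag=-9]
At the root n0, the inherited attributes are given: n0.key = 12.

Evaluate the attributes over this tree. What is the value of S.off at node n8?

-6

1. n0.key = 12  [given at root]
2. n1.pre = 25  [S.key + 13]
3. n1.acc = 4  [S.key - 8]
4. n1.cnt = "rw"  ["rw"]
5. n2.key = -5  [C.acc - 9]
6. n3.acc = 14  [terminal]
7. n2.off = 2  [S.key + 7]
8. n4.cnt = -1  [C.acc - 5]
9. n5.depth = "xw"  [terminal]
10. n6.env = false  [terminal]
11. n4.pre = "kz"  ["kz"]
12. n1.key = true  [S.off == 2]
13. n7.pre = 8  [S.key - 4]
14. n7.acc = 6  [S.key - 6]
15. n7.cnt = "km"  ["km"]
16. n8.key = 1  [C.pre + C.acc - 13]
17. n9.depth = "xy"  [terminal]
18. n10.env = true  [terminal]
19. n11.tag = -9  [terminal]
20. n8.off = -6  [(if g.env then S.key else f.tag) - 7]
21. n7.key = true  [C.pre > 7]
22. n0.off = 0  [S.key - 12]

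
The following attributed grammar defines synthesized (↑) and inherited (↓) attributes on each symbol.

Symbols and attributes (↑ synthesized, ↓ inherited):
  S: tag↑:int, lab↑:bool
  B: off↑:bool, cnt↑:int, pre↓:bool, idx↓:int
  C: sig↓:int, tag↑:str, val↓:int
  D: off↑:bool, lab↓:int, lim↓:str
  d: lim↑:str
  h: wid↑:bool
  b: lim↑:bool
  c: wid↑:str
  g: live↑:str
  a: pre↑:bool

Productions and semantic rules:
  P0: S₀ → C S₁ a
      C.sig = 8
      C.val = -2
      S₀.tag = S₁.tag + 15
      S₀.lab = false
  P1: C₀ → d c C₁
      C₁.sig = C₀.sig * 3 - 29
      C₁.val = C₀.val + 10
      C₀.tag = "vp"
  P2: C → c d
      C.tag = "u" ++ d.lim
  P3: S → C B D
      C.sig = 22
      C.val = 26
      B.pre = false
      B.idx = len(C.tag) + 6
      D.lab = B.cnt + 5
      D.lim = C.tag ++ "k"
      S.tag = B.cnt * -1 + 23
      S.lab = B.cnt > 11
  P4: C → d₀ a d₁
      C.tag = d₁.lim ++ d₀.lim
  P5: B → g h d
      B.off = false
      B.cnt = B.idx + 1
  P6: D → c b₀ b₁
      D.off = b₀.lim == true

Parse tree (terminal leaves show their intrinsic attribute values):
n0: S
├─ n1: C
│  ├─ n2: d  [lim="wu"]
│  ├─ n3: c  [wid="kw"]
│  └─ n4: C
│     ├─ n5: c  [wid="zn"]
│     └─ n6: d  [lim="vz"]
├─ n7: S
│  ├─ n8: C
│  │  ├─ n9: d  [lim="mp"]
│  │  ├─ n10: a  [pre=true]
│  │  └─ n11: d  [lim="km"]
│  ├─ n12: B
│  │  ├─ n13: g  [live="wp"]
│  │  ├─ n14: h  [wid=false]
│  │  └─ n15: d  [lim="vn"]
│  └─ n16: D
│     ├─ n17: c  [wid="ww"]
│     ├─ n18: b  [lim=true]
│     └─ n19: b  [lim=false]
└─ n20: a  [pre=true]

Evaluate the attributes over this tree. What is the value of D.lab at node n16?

1. n1.sig = 8  [8]
2. n1.val = -2  [-2]
3. n2.lim = "wu"  [terminal]
4. n3.wid = "kw"  [terminal]
5. n4.sig = -5  [C₀.sig * 3 - 29]
6. n4.val = 8  [C₀.val + 10]
7. n5.wid = "zn"  [terminal]
8. n6.lim = "vz"  [terminal]
9. n4.tag = "uvz"  ["u" ++ d.lim]
10. n1.tag = "vp"  ["vp"]
11. n8.sig = 22  [22]
12. n8.val = 26  [26]
13. n9.lim = "mp"  [terminal]
14. n10.pre = true  [terminal]
15. n11.lim = "km"  [terminal]
16. n8.tag = "kmmp"  [d₁.lim ++ d₀.lim]
17. n12.pre = false  [false]
18. n12.idx = 10  [len(C.tag) + 6]
19. n13.live = "wp"  [terminal]
20. n14.wid = false  [terminal]
21. n15.lim = "vn"  [terminal]
22. n12.off = false  [false]
23. n12.cnt = 11  [B.idx + 1]
24. n16.lab = 16  [B.cnt + 5]
25. n16.lim = "kmmpk"  [C.tag ++ "k"]
26. n17.wid = "ww"  [terminal]
27. n18.lim = true  [terminal]
28. n19.lim = false  [terminal]
29. n16.off = true  [b₀.lim == true]
30. n7.tag = 12  [B.cnt * -1 + 23]
31. n7.lab = false  [B.cnt > 11]
32. n20.pre = true  [terminal]
33. n0.tag = 27  [S₁.tag + 15]
34. n0.lab = false  [false]

16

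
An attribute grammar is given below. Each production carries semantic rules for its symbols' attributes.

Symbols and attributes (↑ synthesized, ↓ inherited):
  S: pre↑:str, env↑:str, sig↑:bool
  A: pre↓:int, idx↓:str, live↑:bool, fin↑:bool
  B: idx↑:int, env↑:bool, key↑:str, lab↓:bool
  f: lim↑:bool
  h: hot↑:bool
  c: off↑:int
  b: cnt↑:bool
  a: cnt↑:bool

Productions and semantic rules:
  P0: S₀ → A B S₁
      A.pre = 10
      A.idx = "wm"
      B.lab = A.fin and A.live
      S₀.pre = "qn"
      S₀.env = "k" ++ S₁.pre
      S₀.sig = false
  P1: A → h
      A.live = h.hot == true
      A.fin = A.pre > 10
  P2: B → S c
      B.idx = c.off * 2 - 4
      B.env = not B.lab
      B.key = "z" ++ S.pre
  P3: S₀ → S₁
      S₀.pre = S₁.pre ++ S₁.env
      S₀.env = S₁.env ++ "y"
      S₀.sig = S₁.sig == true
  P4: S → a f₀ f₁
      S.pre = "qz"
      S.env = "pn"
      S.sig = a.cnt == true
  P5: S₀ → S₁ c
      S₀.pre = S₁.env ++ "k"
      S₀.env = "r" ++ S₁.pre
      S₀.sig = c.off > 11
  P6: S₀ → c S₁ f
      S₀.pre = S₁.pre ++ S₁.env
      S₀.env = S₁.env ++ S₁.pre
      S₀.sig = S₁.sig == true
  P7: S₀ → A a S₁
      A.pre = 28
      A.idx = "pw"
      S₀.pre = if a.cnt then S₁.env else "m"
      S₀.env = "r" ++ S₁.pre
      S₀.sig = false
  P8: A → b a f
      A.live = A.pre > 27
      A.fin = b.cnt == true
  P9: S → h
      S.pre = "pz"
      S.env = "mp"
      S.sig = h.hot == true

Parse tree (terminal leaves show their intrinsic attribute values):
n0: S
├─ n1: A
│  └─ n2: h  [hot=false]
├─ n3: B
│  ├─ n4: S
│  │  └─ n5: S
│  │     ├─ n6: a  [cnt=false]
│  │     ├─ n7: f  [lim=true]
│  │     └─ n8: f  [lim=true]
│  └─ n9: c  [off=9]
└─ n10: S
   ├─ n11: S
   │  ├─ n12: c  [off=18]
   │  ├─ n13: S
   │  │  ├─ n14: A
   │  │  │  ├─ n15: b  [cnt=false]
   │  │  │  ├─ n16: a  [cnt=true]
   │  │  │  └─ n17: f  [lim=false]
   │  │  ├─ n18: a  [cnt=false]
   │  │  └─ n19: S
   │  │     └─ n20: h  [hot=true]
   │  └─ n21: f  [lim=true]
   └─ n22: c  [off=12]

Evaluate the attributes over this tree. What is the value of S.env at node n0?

1. n1.pre = 10  [10]
2. n1.idx = "wm"  ["wm"]
3. n2.hot = false  [terminal]
4. n1.live = false  [h.hot == true]
5. n1.fin = false  [A.pre > 10]
6. n3.lab = false  [A.fin and A.live]
7. n6.cnt = false  [terminal]
8. n7.lim = true  [terminal]
9. n8.lim = true  [terminal]
10. n5.pre = "qz"  ["qz"]
11. n5.env = "pn"  ["pn"]
12. n5.sig = false  [a.cnt == true]
13. n4.pre = "qzpn"  [S₁.pre ++ S₁.env]
14. n4.env = "pny"  [S₁.env ++ "y"]
15. n4.sig = false  [S₁.sig == true]
16. n9.off = 9  [terminal]
17. n3.idx = 14  [c.off * 2 - 4]
18. n3.env = true  [not B.lab]
19. n3.key = "zqzpn"  ["z" ++ S.pre]
20. n12.off = 18  [terminal]
21. n14.pre = 28  [28]
22. n14.idx = "pw"  ["pw"]
23. n15.cnt = false  [terminal]
24. n16.cnt = true  [terminal]
25. n17.lim = false  [terminal]
26. n14.live = true  [A.pre > 27]
27. n14.fin = false  [b.cnt == true]
28. n18.cnt = false  [terminal]
29. n20.hot = true  [terminal]
30. n19.pre = "pz"  ["pz"]
31. n19.env = "mp"  ["mp"]
32. n19.sig = true  [h.hot == true]
33. n13.pre = "m"  [if a.cnt then S₁.env else "m"]
34. n13.env = "rpz"  ["r" ++ S₁.pre]
35. n13.sig = false  [false]
36. n21.lim = true  [terminal]
37. n11.pre = "mrpz"  [S₁.pre ++ S₁.env]
38. n11.env = "rpzm"  [S₁.env ++ S₁.pre]
39. n11.sig = false  [S₁.sig == true]
40. n22.off = 12  [terminal]
41. n10.pre = "rpzmk"  [S₁.env ++ "k"]
42. n10.env = "rmrpz"  ["r" ++ S₁.pre]
43. n10.sig = true  [c.off > 11]
44. n0.pre = "qn"  ["qn"]
45. n0.env = "krpzmk"  ["k" ++ S₁.pre]
46. n0.sig = false  [false]

"krpzmk"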